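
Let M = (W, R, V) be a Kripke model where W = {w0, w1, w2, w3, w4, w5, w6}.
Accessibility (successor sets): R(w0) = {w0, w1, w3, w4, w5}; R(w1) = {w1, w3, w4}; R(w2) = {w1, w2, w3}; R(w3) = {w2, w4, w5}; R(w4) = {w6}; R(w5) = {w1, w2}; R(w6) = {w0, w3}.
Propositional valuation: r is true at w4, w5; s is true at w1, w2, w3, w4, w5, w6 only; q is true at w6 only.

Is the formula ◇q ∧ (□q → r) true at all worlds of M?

No

Let φ = ◇q ∧ (□q → r). Evaluate φ at each world:
  w0 (successors {w0, w1, w3, w4, w5}): φ is false.
  w1 (successors {w1, w3, w4}): φ is false.
  w2 (successors {w1, w2, w3}): φ is false.
  w3 (successors {w2, w4, w5}): φ is false.
  w4 (successors {w6}): φ is true.
  w5 (successors {w1, w2}): φ is false.
  w6 (successors {w0, w3}): φ is false.
Detail at w0 (counterexample):
  At w0: ◇q is false, □q → r is true, so ◇q ∧ (□q → r) is false.
    At w0: ◇q requires q at some successor in {w0, w1, w3, w4, w5}.
      At w0: q is false.
      At w1: q is false.
      At w3: q is false.
      At w4: q is false.
      At w5: q is false.
    So ◇q is false at w0.
    At w0: □q is false, r is false, so □q → r is true.
      At w0: □q requires q at every successor {w0, w1, w3, w4, w5}.
        q fails at w0, so □q is false at w0.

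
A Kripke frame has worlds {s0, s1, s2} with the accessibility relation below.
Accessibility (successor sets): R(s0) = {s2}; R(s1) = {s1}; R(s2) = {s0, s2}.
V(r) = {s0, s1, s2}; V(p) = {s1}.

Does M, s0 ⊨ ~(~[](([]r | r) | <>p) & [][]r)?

At s0: ~[](([]r | r) | <>p) & [][]r is false, so ~(~[](([]r | r) | <>p) & [][]r) is true.
  At s0: ~[](([]r | r) | <>p) is false, [][]r is true, so ~[](([]r | r) | <>p) & [][]r is false.
    At s0: [](([]r | r) | <>p) is true, so ~[](([]r | r) | <>p) is false.
      At s0: [](([]r | r) | <>p) requires ([]r | r) | <>p at every successor {s2}.
        At s2: ([]r | r) | <>p is true.
      So [](([]r | r) | <>p) is true at s0.
    At s0: [][]r requires []r at every successor {s2}.
      At s2: []r is true.
    So [][]r is true at s0.

Yes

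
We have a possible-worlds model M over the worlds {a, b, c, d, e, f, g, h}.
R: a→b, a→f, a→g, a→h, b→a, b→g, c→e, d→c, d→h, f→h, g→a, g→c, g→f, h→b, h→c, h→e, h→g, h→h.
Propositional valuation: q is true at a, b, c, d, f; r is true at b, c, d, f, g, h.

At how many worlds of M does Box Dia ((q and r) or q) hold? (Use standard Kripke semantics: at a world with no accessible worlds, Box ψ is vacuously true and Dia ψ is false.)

3

Recall that Box ψ holds at a world iff ψ holds at every accessible world, and Dia ψ holds iff ψ holds at some accessible world.
Let φ = Box Dia ((q and r) or q). Evaluate φ at each world:
  a (successors {b, f, g, h}): φ is false.
  b (successors {a, g}): φ is true.
  c (successors {e}): φ is false.
  d (successors {c, h}): φ is false.
  e (successors ∅): φ is true.
  f (successors {h}): φ is true.
  g (successors {a, c, f}): φ is false.
  h (successors {b, c, e, g, h}): φ is false.
For instance, at b:
  At b: Box Dia ((q and r) or q) requires Dia ((q and r) or q) at every successor {a, g}.
      At a: Dia ((q and r) or q) requires (q and r) or q at some successor in {b, f, g, h}.
        (q and r) or q holds at b, so Dia ((q and r) or q) is true at a.
      At g: Dia ((q and r) or q) requires (q and r) or q at some successor in {a, c, f}.
        (q and r) or q holds at a, so Dia ((q and r) or q) is true at g.
  So Box Dia ((q and r) or q) is true at b.
Satisfying worlds: {b, e, f}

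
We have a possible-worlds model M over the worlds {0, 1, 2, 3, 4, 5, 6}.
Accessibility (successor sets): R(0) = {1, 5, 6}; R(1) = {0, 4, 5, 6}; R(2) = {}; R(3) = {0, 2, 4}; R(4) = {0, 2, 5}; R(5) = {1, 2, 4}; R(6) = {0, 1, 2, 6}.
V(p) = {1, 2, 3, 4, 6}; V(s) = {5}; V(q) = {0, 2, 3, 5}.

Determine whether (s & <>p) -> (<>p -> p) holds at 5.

At 5: s & <>p is true, <>p -> p is false, so (s & <>p) -> (<>p -> p) is false.
  At 5: s is true, <>p is true, so s & <>p is true.
    At 5: <>p requires p at some successor in {1, 2, 4}.
      p holds at 1, so <>p is true at 5.
  At 5: <>p is true, p is false, so <>p -> p is false.
    At 5: <>p requires p at some successor in {1, 2, 4}.
      p holds at 1, so <>p is true at 5.

No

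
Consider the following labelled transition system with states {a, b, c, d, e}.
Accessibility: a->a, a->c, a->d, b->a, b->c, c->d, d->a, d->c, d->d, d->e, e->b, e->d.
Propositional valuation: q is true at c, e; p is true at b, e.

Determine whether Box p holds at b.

No

Recall that Box ψ holds at a world iff ψ holds at every accessible world, and Dia ψ holds iff ψ holds at some accessible world.
At b: Box p requires p at every successor {a, c}.
  p fails at a, so Box p is false at b.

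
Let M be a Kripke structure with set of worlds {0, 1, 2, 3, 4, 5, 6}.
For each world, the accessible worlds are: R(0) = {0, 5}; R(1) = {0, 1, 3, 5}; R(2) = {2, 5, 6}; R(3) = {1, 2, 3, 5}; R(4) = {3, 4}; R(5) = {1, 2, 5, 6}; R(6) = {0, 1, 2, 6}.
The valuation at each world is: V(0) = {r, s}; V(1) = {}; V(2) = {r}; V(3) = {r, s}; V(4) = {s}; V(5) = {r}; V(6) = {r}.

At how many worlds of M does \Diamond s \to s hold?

5

Let φ = \Diamond s \to s. Evaluate φ at each world:
  0 (successors {0, 5}): φ is true.
  1 (successors {0, 1, 3, 5}): φ is false.
  2 (successors {2, 5, 6}): φ is true.
  3 (successors {1, 2, 3, 5}): φ is true.
  4 (successors {3, 4}): φ is true.
  5 (successors {1, 2, 5, 6}): φ is true.
  6 (successors {0, 1, 2, 6}): φ is false.
For instance, at 1:
  At 1: \Diamond s is true, s is false, so \Diamond s \to s is false.
    At 1: \Diamond s requires s at some successor in {0, 1, 3, 5}.
      s holds at 0, so \Diamond s is true at 1.
Satisfying worlds: {0, 2, 3, 4, 5}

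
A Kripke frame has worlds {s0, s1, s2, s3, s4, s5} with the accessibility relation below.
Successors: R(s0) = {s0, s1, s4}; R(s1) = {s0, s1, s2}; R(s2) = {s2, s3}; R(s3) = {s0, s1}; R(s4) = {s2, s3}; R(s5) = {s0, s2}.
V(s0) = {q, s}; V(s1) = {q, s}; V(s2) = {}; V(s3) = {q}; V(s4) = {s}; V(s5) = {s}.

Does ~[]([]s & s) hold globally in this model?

Yes

Let φ = ~[]([]s & s). Evaluate φ at each world:
  s0 (successors {s0, s1, s4}): φ is true.
  s1 (successors {s0, s1, s2}): φ is true.
  s2 (successors {s2, s3}): φ is true.
  s3 (successors {s0, s1}): φ is true.
  s4 (successors {s2, s3}): φ is true.
  s5 (successors {s0, s2}): φ is true.
For instance, at s1:
  At s1: []([]s & s) is false, so ~[]([]s & s) is true.
    At s1: []([]s & s) requires []s & s at every successor {s0, s1, s2}.
      []s & s fails at s1, so []([]s & s) is false at s1.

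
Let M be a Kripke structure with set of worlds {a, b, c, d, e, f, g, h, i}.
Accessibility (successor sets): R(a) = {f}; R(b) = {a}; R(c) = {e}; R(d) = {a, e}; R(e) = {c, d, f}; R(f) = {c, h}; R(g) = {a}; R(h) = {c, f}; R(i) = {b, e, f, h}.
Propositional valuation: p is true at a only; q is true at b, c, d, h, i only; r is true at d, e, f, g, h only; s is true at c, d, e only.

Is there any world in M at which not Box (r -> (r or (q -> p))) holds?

No

Let φ = not Box (r -> (r or (q -> p))). Evaluate φ at each world:
  a (successors {f}): φ is false.
  b (successors {a}): φ is false.
  c (successors {e}): φ is false.
  d (successors {a, e}): φ is false.
  e (successors {c, d, f}): φ is false.
  f (successors {c, h}): φ is false.
  g (successors {a}): φ is false.
  h (successors {c, f}): φ is false.
  i (successors {b, e, f, h}): φ is false.
For instance, at a:
  At a: Box (r -> (r or (q -> p))) is true, so not Box (r -> (r or (q -> p))) is false.
    At a: Box (r -> (r or (q -> p))) requires r -> (r or (q -> p)) at every successor {f}.
      At f: r -> (r or (q -> p)) is true.
    So Box (r -> (r or (q -> p))) is true at a.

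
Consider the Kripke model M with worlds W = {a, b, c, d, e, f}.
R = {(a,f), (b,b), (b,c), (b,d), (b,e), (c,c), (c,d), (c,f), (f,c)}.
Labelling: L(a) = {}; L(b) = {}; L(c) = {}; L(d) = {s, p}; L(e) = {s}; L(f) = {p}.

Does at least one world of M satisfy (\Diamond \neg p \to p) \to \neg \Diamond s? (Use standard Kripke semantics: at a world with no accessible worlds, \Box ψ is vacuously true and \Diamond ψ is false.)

Yes

Let φ = (\Diamond \neg p \to p) \to \neg \Diamond s. Evaluate φ at each world:
  a (successors {f}): φ is true.
  b (successors {b, c, d, e}): φ is true.
  c (successors {c, d, f}): φ is true.
  d (successors ∅): φ is true.
  e (successors ∅): φ is true.
  f (successors {c}): φ is true.
Detail at a (witness):
  At a: \Diamond \neg p \to p is true, \neg \Diamond s is true, so (\Diamond \neg p \to p) \to \neg \Diamond s is true.
    At a: \Diamond \neg p is false, p is false, so \Diamond \neg p \to p is true.
      At a: \Diamond \neg p requires \neg p at some successor in {f}.
        At f: \neg p is false.
      So \Diamond \neg p is false at a.
    At a: \Diamond s is false, so \neg \Diamond s is true.
      At a: \Diamond s requires s at some successor in {f}.
        At f: s is false.
      So \Diamond s is false at a.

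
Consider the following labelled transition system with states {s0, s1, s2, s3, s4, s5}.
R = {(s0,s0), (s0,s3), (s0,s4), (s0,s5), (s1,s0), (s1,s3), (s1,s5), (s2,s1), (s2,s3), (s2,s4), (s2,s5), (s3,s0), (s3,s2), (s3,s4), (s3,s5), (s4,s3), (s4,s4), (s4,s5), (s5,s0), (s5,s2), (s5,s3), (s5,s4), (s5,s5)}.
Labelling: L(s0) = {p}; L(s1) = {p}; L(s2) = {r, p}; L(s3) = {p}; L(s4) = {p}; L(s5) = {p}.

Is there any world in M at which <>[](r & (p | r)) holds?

No

Let φ = <>[](r & (p | r)). Evaluate φ at each world:
  s0 (successors {s0, s3, s4, s5}): φ is false.
  s1 (successors {s0, s3, s5}): φ is false.
  s2 (successors {s1, s3, s4, s5}): φ is false.
  s3 (successors {s0, s2, s4, s5}): φ is false.
  s4 (successors {s3, s4, s5}): φ is false.
  s5 (successors {s0, s2, s3, s4, s5}): φ is false.
For instance, at s5:
  At s5: <>[](r & (p | r)) requires [](r & (p | r)) at some successor in {s0, s2, s3, s4, s5}.
    At s0: [](r & (p | r)) is false.
    At s2: [](r & (p | r)) is false.
    At s3: [](r & (p | r)) is false.
    At s4: [](r & (p | r)) is false.
    At s5: [](r & (p | r)) is false.
  So <>[](r & (p | r)) is false at s5.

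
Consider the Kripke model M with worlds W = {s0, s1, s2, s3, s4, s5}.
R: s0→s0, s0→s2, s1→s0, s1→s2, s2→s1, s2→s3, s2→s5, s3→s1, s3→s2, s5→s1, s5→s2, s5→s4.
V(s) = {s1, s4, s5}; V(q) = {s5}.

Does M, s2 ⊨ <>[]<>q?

No

At s2: <>[]<>q requires []<>q at some successor in {s1, s3, s5}.
  At s1: []<>q is false.
  At s3: []<>q is false.
  At s5: []<>q is false.
So <>[]<>q is false at s2.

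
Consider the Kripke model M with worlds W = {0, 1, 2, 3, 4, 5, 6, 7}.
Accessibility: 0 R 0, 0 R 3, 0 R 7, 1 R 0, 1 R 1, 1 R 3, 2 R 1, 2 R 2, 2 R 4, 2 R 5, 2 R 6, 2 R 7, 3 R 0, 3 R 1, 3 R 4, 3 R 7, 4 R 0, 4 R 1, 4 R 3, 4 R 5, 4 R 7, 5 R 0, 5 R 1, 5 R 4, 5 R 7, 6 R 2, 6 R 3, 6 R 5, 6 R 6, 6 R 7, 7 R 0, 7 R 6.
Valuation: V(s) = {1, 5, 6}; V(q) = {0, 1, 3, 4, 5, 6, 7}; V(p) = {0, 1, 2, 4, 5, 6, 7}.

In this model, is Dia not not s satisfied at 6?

Yes

Recall that Dia ψ holds at a world iff ψ holds at some accessible world.
At 6: Dia not not s requires not not s at some successor in {2, 3, 5, 6, 7}.
  not not s holds at 5, so Dia not not s is true at 6.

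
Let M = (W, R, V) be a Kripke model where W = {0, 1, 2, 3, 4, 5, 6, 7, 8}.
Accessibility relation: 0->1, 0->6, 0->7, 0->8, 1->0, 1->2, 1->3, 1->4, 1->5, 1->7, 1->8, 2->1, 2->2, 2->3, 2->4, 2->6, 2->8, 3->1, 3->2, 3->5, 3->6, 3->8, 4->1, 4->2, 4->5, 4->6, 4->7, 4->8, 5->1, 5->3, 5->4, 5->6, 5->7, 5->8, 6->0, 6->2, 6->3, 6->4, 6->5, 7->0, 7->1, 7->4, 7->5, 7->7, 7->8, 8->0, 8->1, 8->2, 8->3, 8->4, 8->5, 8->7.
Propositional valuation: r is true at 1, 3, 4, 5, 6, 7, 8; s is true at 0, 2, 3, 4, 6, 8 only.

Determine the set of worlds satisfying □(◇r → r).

0, 5

Recall that □ψ holds at a world iff ψ holds at every accessible world, and ◇ψ holds iff ψ holds at some accessible world.
Let φ = □(◇r → r). Evaluate φ at each world:
  0 (successors {1, 6, 7, 8}): φ is true.
  1 (successors {0, 2, 3, 4, 5, 7, 8}): φ is false.
  2 (successors {1, 2, 3, 4, 6, 8}): φ is false.
  3 (successors {1, 2, 5, 6, 8}): φ is false.
  4 (successors {1, 2, 5, 6, 7, 8}): φ is false.
  5 (successors {1, 3, 4, 6, 7, 8}): φ is true.
  6 (successors {0, 2, 3, 4, 5}): φ is false.
  7 (successors {0, 1, 4, 5, 7, 8}): φ is false.
  8 (successors {0, 1, 2, 3, 4, 5, 7}): φ is false.
For instance, at 2:
  At 2: □(◇r → r) requires ◇r → r at every successor {1, 2, 3, 4, 6, 8}.
    ◇r → r fails at 2, so □(◇r → r) is false at 2.
      At 2: ◇r is true, r is false, so ◇r → r is false.
Satisfying worlds: {0, 5}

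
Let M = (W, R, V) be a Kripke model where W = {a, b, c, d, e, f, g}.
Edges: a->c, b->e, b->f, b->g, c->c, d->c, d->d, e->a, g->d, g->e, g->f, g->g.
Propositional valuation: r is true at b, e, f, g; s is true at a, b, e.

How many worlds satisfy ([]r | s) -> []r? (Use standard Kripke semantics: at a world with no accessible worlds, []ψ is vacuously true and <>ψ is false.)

5

Recall that []ψ holds at a world iff ψ holds at every accessible world, and <>ψ holds iff ψ holds at some accessible world.
Let φ = ([]r | s) -> []r. Evaluate φ at each world:
  a (successors {c}): φ is false.
  b (successors {e, f, g}): φ is true.
  c (successors {c}): φ is true.
  d (successors {c, d}): φ is true.
  e (successors {a}): φ is false.
  f (successors ∅): φ is true.
  g (successors {d, e, f, g}): φ is true.
For instance, at b:
  At b: []r | s is true, []r is true, so ([]r | s) -> []r is true.
    At b: []r is true, s is true, so []r | s is true.
      At b: []r requires r at every successor {e, f, g}.
        At e: r is true.
        At f: r is true.
        At g: r is true.
      So []r is true at b.
    At b: []r requires r at every successor {e, f, g}.
      At e: r is true.
      At f: r is true.
      At g: r is true.
    So []r is true at b.
Satisfying worlds: {b, c, d, f, g}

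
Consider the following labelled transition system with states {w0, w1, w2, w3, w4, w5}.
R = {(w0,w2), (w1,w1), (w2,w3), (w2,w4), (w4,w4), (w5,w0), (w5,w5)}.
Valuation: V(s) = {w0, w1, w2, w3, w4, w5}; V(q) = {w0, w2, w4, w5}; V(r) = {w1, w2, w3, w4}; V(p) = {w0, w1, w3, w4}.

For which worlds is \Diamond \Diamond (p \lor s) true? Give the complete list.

Let φ = \Diamond \Diamond (p \lor s). Evaluate φ at each world:
  w0 (successors {w2}): φ is true.
  w1 (successors {w1}): φ is true.
  w2 (successors {w3, w4}): φ is true.
  w3 (successors ∅): φ is false.
  w4 (successors {w4}): φ is true.
  w5 (successors {w0, w5}): φ is true.
For instance, at w2:
  At w2: \Diamond \Diamond (p \lor s) requires \Diamond (p \lor s) at some successor in {w3, w4}.
    \Diamond (p \lor s) holds at w4, so \Diamond \Diamond (p \lor s) is true at w2.
      At w4: \Diamond (p \lor s) requires p \lor s at some successor in {w4}.
        p \lor s holds at w4, so \Diamond (p \lor s) is true at w4.
Satisfying worlds: {w0, w1, w2, w4, w5}

w0, w1, w2, w4, w5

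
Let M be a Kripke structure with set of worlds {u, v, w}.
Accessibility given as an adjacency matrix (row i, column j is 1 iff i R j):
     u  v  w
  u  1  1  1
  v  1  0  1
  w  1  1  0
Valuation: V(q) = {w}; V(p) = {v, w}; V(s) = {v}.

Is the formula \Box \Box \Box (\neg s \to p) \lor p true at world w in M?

Yes

Recall that \Box ψ holds at a world iff ψ holds at every accessible world, and \Diamond ψ holds iff ψ holds at some accessible world.
At w: \Box \Box \Box (\neg s \to p) is false, p is true, so \Box \Box \Box (\neg s \to p) \lor p is true.
  At w: \Box \Box \Box (\neg s \to p) requires \Box \Box (\neg s \to p) at every successor {u, v}.
    \Box \Box (\neg s \to p) fails at u, so \Box \Box \Box (\neg s \to p) is false at w.
      At u: \Box \Box (\neg s \to p) requires \Box (\neg s \to p) at every successor {u, v, w}.
        \Box (\neg s \to p) fails at u, so \Box \Box (\neg s \to p) is false at u.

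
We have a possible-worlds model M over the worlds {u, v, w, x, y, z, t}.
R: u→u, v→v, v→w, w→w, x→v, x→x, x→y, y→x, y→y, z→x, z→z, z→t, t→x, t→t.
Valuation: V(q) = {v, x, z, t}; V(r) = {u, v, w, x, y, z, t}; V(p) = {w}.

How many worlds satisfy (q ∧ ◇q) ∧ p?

0

Recall that ◇ψ holds at a world iff ψ holds at some accessible world.
Let φ = (q ∧ ◇q) ∧ p. Evaluate φ at each world:
  u (successors {u}): φ is false.
  v (successors {v, w}): φ is false.
  w (successors {w}): φ is false.
  x (successors {v, x, y}): φ is false.
  y (successors {x, y}): φ is false.
  z (successors {x, z, t}): φ is false.
  t (successors {x, t}): φ is false.
For instance, at x:
  At x: q ∧ ◇q is true, p is false, so (q ∧ ◇q) ∧ p is false.
    At x: q is true, ◇q is true, so q ∧ ◇q is true.
      At x: ◇q requires q at some successor in {v, x, y}.
        q holds at v, so ◇q is true at x.
Satisfying worlds: none.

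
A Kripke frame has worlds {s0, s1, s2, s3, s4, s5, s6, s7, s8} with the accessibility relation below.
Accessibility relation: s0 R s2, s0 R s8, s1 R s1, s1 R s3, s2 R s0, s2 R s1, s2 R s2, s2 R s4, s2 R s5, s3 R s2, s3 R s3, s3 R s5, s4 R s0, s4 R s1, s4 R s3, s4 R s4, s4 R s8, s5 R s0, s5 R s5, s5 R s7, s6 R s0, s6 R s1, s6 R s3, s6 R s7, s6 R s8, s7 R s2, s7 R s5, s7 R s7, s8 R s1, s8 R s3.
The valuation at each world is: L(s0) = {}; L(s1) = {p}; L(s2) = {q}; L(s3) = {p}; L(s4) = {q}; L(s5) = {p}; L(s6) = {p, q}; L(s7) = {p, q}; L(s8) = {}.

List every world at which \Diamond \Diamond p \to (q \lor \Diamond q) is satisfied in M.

s0, s2, s3, s4, s5, s6, s7

Recall that \Diamond ψ holds at a world iff ψ holds at some accessible world.
Let φ = \Diamond \Diamond p \to (q \lor \Diamond q). Evaluate φ at each world:
  s0 (successors {s2, s8}): φ is true.
  s1 (successors {s1, s3}): φ is false.
  s2 (successors {s0, s1, s2, s4, s5}): φ is true.
  s3 (successors {s2, s3, s5}): φ is true.
  s4 (successors {s0, s1, s3, s4, s8}): φ is true.
  s5 (successors {s0, s5, s7}): φ is true.
  s6 (successors {s0, s1, s3, s7, s8}): φ is true.
  s7 (successors {s2, s5, s7}): φ is true.
  s8 (successors {s1, s3}): φ is false.
For instance, at s8:
  At s8: \Diamond \Diamond p is true, q \lor \Diamond q is false, so \Diamond \Diamond p \to (q \lor \Diamond q) is false.
    At s8: \Diamond \Diamond p requires \Diamond p at some successor in {s1, s3}.
      \Diamond p holds at s1, so \Diamond \Diamond p is true at s8.
    At s8: q is false, \Diamond q is false, so q \lor \Diamond q is false.
      At s8: \Diamond q requires q at some successor in {s1, s3}.
        At s1: q is false.
        At s3: q is false.
      So \Diamond q is false at s8.
Satisfying worlds: {s0, s2, s3, s4, s5, s6, s7}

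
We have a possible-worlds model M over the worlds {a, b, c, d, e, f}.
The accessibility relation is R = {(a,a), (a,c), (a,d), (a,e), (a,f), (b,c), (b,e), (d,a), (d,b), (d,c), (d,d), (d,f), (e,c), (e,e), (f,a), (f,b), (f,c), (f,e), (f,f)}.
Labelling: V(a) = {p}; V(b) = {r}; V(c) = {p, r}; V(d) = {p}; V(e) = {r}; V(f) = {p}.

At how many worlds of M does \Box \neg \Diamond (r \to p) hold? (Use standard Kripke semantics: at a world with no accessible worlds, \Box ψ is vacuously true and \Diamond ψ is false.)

1

Let φ = \Box \neg \Diamond (r \to p). Evaluate φ at each world:
  a (successors {a, c, d, e, f}): φ is false.
  b (successors {c, e}): φ is false.
  c (successors ∅): φ is true.
  d (successors {a, b, c, d, f}): φ is false.
  e (successors {c, e}): φ is false.
  f (successors {a, b, c, e, f}): φ is false.
For instance, at a:
  At a: \Box \neg \Diamond (r \to p) requires \neg \Diamond (r \to p) at every successor {a, c, d, e, f}.
    \neg \Diamond (r \to p) fails at a, so \Box \neg \Diamond (r \to p) is false at a.
      At a: \Diamond (r \to p) is true, so \neg \Diamond (r \to p) is false.
Satisfying worlds: {c}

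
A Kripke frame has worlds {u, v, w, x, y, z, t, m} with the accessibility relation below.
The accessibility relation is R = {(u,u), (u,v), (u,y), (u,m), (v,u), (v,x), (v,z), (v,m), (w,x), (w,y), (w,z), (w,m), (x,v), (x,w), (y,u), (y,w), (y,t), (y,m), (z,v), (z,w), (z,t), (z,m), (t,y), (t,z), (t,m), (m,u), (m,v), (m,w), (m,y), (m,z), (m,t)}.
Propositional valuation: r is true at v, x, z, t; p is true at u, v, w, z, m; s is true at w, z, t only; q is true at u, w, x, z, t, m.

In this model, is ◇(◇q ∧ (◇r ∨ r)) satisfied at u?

Yes

Recall that ◇ψ holds at a world iff ψ holds at some accessible world.
At u: ◇(◇q ∧ (◇r ∨ r)) requires ◇q ∧ (◇r ∨ r) at some successor in {u, v, y, m}.
  ◇q ∧ (◇r ∨ r) holds at u, so ◇(◇q ∧ (◇r ∨ r)) is true at u.
    At u: ◇q is true, ◇r ∨ r is true, so ◇q ∧ (◇r ∨ r) is true.
      At u: ◇q requires q at some successor in {u, v, y, m}.
        q holds at u, so ◇q is true at u.
      At u: ◇r is true, r is false, so ◇r ∨ r is true.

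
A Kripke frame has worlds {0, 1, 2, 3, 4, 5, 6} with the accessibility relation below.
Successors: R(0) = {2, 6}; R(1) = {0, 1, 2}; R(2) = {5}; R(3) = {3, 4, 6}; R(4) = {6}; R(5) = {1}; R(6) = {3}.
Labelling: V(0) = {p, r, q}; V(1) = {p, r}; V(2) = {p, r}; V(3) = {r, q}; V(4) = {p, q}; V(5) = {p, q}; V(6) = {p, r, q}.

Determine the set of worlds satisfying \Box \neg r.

2

Let φ = \Box \neg r. Evaluate φ at each world:
  0 (successors {2, 6}): φ is false.
  1 (successors {0, 1, 2}): φ is false.
  2 (successors {5}): φ is true.
  3 (successors {3, 4, 6}): φ is false.
  4 (successors {6}): φ is false.
  5 (successors {1}): φ is false.
  6 (successors {3}): φ is false.
For instance, at 6:
  At 6: \Box \neg r requires \neg r at every successor {3}.
    \neg r fails at 3, so \Box \neg r is false at 6.
Satisfying worlds: {2}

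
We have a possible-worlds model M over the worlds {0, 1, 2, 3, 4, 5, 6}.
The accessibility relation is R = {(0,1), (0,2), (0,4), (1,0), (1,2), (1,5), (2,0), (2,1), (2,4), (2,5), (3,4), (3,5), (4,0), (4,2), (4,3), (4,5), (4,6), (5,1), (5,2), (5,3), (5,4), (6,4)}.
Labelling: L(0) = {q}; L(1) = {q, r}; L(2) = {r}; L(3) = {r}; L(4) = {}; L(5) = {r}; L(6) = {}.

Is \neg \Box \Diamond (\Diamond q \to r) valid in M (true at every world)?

Let φ = \neg \Box \Diamond (\Diamond q \to r). Evaluate φ at each world:
  0 (successors {1, 2, 4}): φ is false.
  1 (successors {0, 2, 5}): φ is false.
  2 (successors {0, 1, 4, 5}): φ is false.
  3 (successors {4, 5}): φ is false.
  4 (successors {0, 2, 3, 5, 6}): φ is true.
  5 (successors {1, 2, 3, 4}): φ is false.
  6 (successors {4}): φ is false.
Detail at 0 (counterexample):
  At 0: \Box \Diamond (\Diamond q \to r) is true, so \neg \Box \Diamond (\Diamond q \to r) is false.
    At 0: \Box \Diamond (\Diamond q \to r) requires \Diamond (\Diamond q \to r) at every successor {1, 2, 4}.
      At 1: \Diamond (\Diamond q \to r) is true.
      At 2: \Diamond (\Diamond q \to r) is true.
      At 4: \Diamond (\Diamond q \to r) is true.
    So \Box \Diamond (\Diamond q \to r) is true at 0.

No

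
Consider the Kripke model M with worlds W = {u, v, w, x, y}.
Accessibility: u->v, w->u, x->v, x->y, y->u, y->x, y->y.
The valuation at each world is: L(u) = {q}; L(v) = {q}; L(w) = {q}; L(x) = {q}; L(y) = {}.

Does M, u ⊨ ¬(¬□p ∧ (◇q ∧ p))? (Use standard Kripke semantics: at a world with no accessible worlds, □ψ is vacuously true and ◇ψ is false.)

Yes

At u: ¬□p ∧ (◇q ∧ p) is false, so ¬(¬□p ∧ (◇q ∧ p)) is true.
  At u: ¬□p is true, ◇q ∧ p is false, so ¬□p ∧ (◇q ∧ p) is false.
    At u: □p is false, so ¬□p is true.
      At u: □p requires p at every successor {v}.
        p fails at v, so □p is false at u.
    At u: ◇q is true, p is false, so ◇q ∧ p is false.
      At u: ◇q requires q at some successor in {v}.
        q holds at v, so ◇q is true at u.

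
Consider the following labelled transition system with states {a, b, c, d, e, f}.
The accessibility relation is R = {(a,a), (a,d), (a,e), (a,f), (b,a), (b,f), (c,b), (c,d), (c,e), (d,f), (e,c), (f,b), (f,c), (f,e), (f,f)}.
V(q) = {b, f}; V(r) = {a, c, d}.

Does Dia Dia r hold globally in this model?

Recall that Dia ψ holds at a world iff ψ holds at some accessible world.
Let φ = Dia Dia r. Evaluate φ at each world:
  a (successors {a, d, e, f}): φ is true.
  b (successors {a, f}): φ is true.
  c (successors {b, d, e}): φ is true.
  d (successors {f}): φ is true.
  e (successors {c}): φ is true.
  f (successors {b, c, e, f}): φ is true.
For instance, at d:
  At d: Dia Dia r requires Dia r at some successor in {f}.
    Dia r holds at f, so Dia Dia r is true at d.
      At f: Dia r requires r at some successor in {b, c, e, f}.
        r holds at c, so Dia r is true at f.

Yes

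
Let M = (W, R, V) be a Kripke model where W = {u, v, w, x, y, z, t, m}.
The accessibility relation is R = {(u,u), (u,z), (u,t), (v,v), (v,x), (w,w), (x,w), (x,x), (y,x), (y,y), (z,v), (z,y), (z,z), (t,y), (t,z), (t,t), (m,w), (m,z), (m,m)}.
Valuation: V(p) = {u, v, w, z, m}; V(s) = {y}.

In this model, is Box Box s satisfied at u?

Recall that Box ψ holds at a world iff ψ holds at every accessible world, and Dia ψ holds iff ψ holds at some accessible world.
At u: Box Box s requires Box s at every successor {u, z, t}.
  Box s fails at u, so Box Box s is false at u.
    At u: Box s requires s at every successor {u, z, t}.
      s fails at u, so Box s is false at u.

No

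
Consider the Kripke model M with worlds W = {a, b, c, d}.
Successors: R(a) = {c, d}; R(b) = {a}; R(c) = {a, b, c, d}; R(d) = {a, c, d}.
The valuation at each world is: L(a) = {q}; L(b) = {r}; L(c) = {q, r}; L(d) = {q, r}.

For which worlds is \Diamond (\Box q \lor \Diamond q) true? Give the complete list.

a, b, c, d

Let φ = \Diamond (\Box q \lor \Diamond q). Evaluate φ at each world:
  a (successors {c, d}): φ is true.
  b (successors {a}): φ is true.
  c (successors {a, b, c, d}): φ is true.
  d (successors {a, c, d}): φ is true.
For instance, at a:
  At a: \Diamond (\Box q \lor \Diamond q) requires \Box q \lor \Diamond q at some successor in {c, d}.
    \Box q \lor \Diamond q holds at c, so \Diamond (\Box q \lor \Diamond q) is true at a.
      At c: \Box q is false, \Diamond q is true, so \Box q \lor \Diamond q is true.
Satisfying worlds: {a, b, c, d}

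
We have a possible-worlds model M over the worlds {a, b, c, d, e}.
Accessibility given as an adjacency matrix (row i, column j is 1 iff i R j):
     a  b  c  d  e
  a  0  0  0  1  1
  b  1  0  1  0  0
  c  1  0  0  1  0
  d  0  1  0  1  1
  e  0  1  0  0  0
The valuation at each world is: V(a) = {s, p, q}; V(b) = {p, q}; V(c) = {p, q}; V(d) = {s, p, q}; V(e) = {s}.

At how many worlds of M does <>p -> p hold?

Let φ = <>p -> p. Evaluate φ at each world:
  a (successors {d, e}): φ is true.
  b (successors {a, c}): φ is true.
  c (successors {a, d}): φ is true.
  d (successors {b, d, e}): φ is true.
  e (successors {b}): φ is false.
For instance, at a:
  At a: <>p is true, p is true, so <>p -> p is true.
    At a: <>p requires p at some successor in {d, e}.
      p holds at d, so <>p is true at a.
Satisfying worlds: {a, b, c, d}

4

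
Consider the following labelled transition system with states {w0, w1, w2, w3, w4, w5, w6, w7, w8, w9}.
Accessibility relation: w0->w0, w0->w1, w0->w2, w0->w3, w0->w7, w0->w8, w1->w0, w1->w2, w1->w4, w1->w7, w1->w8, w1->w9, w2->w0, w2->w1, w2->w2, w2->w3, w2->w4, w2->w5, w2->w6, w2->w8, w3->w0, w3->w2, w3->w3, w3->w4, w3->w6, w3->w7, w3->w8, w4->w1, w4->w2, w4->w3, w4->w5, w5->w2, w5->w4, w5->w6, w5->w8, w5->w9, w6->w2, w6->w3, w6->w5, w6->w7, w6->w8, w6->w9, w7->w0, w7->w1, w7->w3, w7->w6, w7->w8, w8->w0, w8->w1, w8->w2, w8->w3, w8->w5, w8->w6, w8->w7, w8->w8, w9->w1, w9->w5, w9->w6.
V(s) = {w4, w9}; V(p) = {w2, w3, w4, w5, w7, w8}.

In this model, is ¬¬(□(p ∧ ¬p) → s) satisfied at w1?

At w1: ¬(□(p ∧ ¬p) → s) is false, so ¬¬(□(p ∧ ¬p) → s) is true.
  At w1: □(p ∧ ¬p) → s is true, so ¬(□(p ∧ ¬p) → s) is false.
    At w1: □(p ∧ ¬p) is false, s is false, so □(p ∧ ¬p) → s is true.
      At w1: □(p ∧ ¬p) requires p ∧ ¬p at every successor {w0, w2, w4, w7, w8, w9}.
        p ∧ ¬p fails at w0, so □(p ∧ ¬p) is false at w1.

Yes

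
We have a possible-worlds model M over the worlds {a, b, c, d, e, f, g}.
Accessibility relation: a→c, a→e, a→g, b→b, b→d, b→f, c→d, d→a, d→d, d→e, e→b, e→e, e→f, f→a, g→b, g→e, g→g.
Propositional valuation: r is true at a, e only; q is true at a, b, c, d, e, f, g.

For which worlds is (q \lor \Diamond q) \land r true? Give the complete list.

Let φ = (q \lor \Diamond q) \land r. Evaluate φ at each world:
  a (successors {c, e, g}): φ is true.
  b (successors {b, d, f}): φ is false.
  c (successors {d}): φ is false.
  d (successors {a, d, e}): φ is false.
  e (successors {b, e, f}): φ is true.
  f (successors {a}): φ is false.
  g (successors {b, e, g}): φ is false.
For instance, at e:
  At e: q \lor \Diamond q is true, r is true, so (q \lor \Diamond q) \land r is true.
    At e: q is true, \Diamond q is true, so q \lor \Diamond q is true.
      At e: \Diamond q requires q at some successor in {b, e, f}.
        q holds at b, so \Diamond q is true at e.
Satisfying worlds: {a, e}

a, e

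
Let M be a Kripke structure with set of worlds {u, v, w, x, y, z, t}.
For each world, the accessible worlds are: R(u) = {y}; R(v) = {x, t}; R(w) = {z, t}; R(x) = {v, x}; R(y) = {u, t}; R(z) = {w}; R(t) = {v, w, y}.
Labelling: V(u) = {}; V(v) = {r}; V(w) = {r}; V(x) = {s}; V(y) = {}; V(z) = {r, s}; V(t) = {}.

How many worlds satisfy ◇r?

Recall that ◇ψ holds at a world iff ψ holds at some accessible world.
Let φ = ◇r. Evaluate φ at each world:
  u (successors {y}): φ is false.
  v (successors {x, t}): φ is false.
  w (successors {z, t}): φ is true.
  x (successors {v, x}): φ is true.
  y (successors {u, t}): φ is false.
  z (successors {w}): φ is true.
  t (successors {v, w, y}): φ is true.
For instance, at u:
  At u: ◇r requires r at some successor in {y}.
    At y: r is false.
  So ◇r is false at u.
Satisfying worlds: {w, x, z, t}

4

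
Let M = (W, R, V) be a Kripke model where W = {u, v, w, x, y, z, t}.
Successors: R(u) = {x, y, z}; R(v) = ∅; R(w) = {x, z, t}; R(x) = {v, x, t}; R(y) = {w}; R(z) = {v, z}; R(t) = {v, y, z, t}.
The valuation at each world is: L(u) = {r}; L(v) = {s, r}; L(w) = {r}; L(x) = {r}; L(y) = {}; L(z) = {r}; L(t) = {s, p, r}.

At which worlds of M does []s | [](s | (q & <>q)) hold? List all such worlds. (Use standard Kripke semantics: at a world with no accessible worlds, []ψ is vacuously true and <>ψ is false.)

Let φ = []s | [](s | (q & <>q)). Evaluate φ at each world:
  u (successors {x, y, z}): φ is false.
  v (successors ∅): φ is true.
  w (successors {x, z, t}): φ is false.
  x (successors {v, x, t}): φ is false.
  y (successors {w}): φ is false.
  z (successors {v, z}): φ is false.
  t (successors {v, y, z, t}): φ is false.
For instance, at w:
  At w: []s is false, [](s | (q & <>q)) is false, so []s | [](s | (q & <>q)) is false.
    At w: []s requires s at every successor {x, z, t}.
      s fails at x, so []s is false at w.
    At w: [](s | (q & <>q)) requires s | (q & <>q) at every successor {x, z, t}.
      s | (q & <>q) fails at x, so [](s | (q & <>q)) is false at w.
Satisfying worlds: {v}

v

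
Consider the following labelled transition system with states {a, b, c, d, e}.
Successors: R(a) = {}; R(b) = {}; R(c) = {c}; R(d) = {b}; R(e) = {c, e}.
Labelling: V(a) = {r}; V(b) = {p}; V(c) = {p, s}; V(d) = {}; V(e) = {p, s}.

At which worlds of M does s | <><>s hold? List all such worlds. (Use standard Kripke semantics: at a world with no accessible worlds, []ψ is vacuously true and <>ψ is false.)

c, e

Let φ = s | <><>s. Evaluate φ at each world:
  a (successors ∅): φ is false.
  b (successors ∅): φ is false.
  c (successors {c}): φ is true.
  d (successors {b}): φ is false.
  e (successors {c, e}): φ is true.
For instance, at e:
  At e: s is true, <><>s is true, so s | <><>s is true.
    At e: <><>s requires <>s at some successor in {c, e}.
      <>s holds at c, so <><>s is true at e.
Satisfying worlds: {c, e}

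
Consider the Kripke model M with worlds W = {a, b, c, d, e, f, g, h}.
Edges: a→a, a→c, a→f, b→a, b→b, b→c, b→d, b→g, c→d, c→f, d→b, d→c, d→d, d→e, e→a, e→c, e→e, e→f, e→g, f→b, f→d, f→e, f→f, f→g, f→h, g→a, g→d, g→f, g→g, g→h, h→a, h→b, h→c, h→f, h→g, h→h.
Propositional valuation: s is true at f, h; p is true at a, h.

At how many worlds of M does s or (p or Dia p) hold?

Let φ = s or (p or Dia p). Evaluate φ at each world:
  a (successors {a, c, f}): φ is true.
  b (successors {a, b, c, d, g}): φ is true.
  c (successors {d, f}): φ is false.
  d (successors {b, c, d, e}): φ is false.
  e (successors {a, c, e, f, g}): φ is true.
  f (successors {b, d, e, f, g, h}): φ is true.
  g (successors {a, d, f, g, h}): φ is true.
  h (successors {a, b, c, f, g, h}): φ is true.
For instance, at f:
  At f: s is true, p or Dia p is true, so s or (p or Dia p) is true.
    At f: p is false, Dia p is true, so p or Dia p is true.
      At f: Dia p requires p at some successor in {b, d, e, f, g, h}.
        p holds at h, so Dia p is true at f.
Satisfying worlds: {a, b, e, f, g, h}

6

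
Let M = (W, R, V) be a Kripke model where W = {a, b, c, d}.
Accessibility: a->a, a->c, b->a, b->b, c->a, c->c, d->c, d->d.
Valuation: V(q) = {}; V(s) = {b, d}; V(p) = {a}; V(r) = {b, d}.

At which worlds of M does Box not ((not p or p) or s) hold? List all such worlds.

Let φ = Box not ((not p or p) or s). Evaluate φ at each world:
  a (successors {a, c}): φ is false.
  b (successors {a, b}): φ is false.
  c (successors {a, c}): φ is false.
  d (successors {c, d}): φ is false.
For instance, at d:
  At d: Box not ((not p or p) or s) requires not ((not p or p) or s) at every successor {c, d}.
    not ((not p or p) or s) fails at c, so Box not ((not p or p) or s) is false at d.
Satisfying worlds: none.

none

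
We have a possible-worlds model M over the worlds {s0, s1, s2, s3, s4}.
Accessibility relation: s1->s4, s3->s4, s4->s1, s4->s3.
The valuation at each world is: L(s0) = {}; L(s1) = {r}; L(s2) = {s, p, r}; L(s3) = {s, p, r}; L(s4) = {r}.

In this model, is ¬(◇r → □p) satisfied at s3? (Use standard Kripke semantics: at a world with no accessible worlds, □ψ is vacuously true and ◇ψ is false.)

Recall that □ψ holds at a world iff ψ holds at every accessible world, and ◇ψ holds iff ψ holds at some accessible world.
At s3: ◇r → □p is false, so ¬(◇r → □p) is true.
  At s3: ◇r is true, □p is false, so ◇r → □p is false.
    At s3: ◇r requires r at some successor in {s4}.
      r holds at s4, so ◇r is true at s3.
    At s3: □p requires p at every successor {s4}.
      p fails at s4, so □p is false at s3.

Yes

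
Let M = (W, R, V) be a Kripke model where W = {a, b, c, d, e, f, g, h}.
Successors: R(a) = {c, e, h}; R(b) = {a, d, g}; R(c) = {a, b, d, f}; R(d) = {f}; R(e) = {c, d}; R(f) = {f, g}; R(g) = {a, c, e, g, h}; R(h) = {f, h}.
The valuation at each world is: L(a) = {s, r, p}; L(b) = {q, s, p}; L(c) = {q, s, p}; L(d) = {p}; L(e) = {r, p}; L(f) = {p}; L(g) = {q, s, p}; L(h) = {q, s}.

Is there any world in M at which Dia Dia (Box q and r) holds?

Recall that Box ψ holds at a world iff ψ holds at every accessible world, and Dia ψ holds iff ψ holds at some accessible world.
Let φ = Dia Dia (Box q and r). Evaluate φ at each world:
  a (successors {c, e, h}): φ is false.
  b (successors {a, d, g}): φ is false.
  c (successors {a, b, d, f}): φ is false.
  d (successors {f}): φ is false.
  e (successors {c, d}): φ is false.
  f (successors {f, g}): φ is false.
  g (successors {a, c, e, g, h}): φ is false.
  h (successors {f, h}): φ is false.
For instance, at e:
  At e: Dia Dia (Box q and r) requires Dia (Box q and r) at some successor in {c, d}.
    At c: Dia (Box q and r) is false.
    At d: Dia (Box q and r) is false.
  So Dia Dia (Box q and r) is false at e.

No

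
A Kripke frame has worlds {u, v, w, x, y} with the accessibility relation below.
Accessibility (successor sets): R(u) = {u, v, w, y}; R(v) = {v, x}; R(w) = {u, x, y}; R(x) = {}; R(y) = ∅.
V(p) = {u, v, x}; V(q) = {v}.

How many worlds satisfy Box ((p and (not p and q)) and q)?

2

Let φ = Box ((p and (not p and q)) and q). Evaluate φ at each world:
  u (successors {u, v, w, y}): φ is false.
  v (successors {v, x}): φ is false.
  w (successors {u, x, y}): φ is false.
  x (successors ∅): φ is true.
  y (successors ∅): φ is true.
For instance, at u:
  At u: Box ((p and (not p and q)) and q) requires (p and (not p and q)) and q at every successor {u, v, w, y}.
    (p and (not p and q)) and q fails at u, so Box ((p and (not p and q)) and q) is false at u.
Satisfying worlds: {x, y}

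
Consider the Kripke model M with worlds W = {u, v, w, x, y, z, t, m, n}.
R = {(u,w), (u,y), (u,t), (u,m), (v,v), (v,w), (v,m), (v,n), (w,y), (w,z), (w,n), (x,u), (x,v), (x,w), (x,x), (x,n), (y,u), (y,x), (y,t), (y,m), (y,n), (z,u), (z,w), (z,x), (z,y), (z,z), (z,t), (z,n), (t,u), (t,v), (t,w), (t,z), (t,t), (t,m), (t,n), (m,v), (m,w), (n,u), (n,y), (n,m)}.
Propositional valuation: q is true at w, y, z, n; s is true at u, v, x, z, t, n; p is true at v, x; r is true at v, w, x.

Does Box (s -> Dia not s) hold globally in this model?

Let φ = Box (s -> Dia not s). Evaluate φ at each world:
  u (successors {w, y, t, m}): φ is true.
  v (successors {v, w, m, n}): φ is true.
  w (successors {y, z, n}): φ is true.
  x (successors {u, v, w, x, n}): φ is true.
  y (successors {u, x, t, m, n}): φ is true.
  z (successors {u, w, x, y, z, t, n}): φ is true.
  t (successors {u, v, w, z, t, m, n}): φ is true.
  m (successors {v, w}): φ is true.
  n (successors {u, y, m}): φ is true.
For instance, at m:
  At m: Box (s -> Dia not s) requires s -> Dia not s at every successor {v, w}.
      At v: s is true, Dia not s is true, so s -> Dia not s is true.
      At w: s is false, Dia not s is true, so s -> Dia not s is true.
  So Box (s -> Dia not s) is true at m.

Yes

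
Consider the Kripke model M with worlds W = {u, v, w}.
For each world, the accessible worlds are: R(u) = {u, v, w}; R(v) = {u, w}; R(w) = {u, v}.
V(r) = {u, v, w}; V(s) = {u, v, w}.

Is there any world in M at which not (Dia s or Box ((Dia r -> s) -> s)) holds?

Let φ = not (Dia s or Box ((Dia r -> s) -> s)). Evaluate φ at each world:
  u (successors {u, v, w}): φ is false.
  v (successors {u, w}): φ is false.
  w (successors {u, v}): φ is false.
For instance, at w:
  At w: Dia s or Box ((Dia r -> s) -> s) is true, so not (Dia s or Box ((Dia r -> s) -> s)) is false.
    At w: Dia s is true, Box ((Dia r -> s) -> s) is true, so Dia s or Box ((Dia r -> s) -> s) is true.
      At w: Dia s requires s at some successor in {u, v}.
        s holds at u, so Dia s is true at w.
      At w: Box ((Dia r -> s) -> s) requires (Dia r -> s) -> s at every successor {u, v}.
        At u: (Dia r -> s) -> s is true.
        At v: (Dia r -> s) -> s is true.
      So Box ((Dia r -> s) -> s) is true at w.

No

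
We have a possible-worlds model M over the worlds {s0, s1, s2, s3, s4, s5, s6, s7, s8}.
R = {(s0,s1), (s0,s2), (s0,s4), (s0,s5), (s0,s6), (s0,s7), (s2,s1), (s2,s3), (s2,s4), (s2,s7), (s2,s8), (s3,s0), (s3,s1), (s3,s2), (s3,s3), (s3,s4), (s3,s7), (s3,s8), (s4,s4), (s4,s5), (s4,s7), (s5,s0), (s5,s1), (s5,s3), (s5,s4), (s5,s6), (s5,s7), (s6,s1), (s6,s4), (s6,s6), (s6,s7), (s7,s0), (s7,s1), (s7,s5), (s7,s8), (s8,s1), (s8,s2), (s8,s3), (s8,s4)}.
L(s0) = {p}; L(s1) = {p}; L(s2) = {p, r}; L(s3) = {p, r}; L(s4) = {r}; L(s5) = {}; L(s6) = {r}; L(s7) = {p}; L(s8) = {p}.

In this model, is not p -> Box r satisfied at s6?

No

Recall that Box ψ holds at a world iff ψ holds at every accessible world, and Dia ψ holds iff ψ holds at some accessible world.
At s6: not p is true, Box r is false, so not p -> Box r is false.
  At s6: Box r requires r at every successor {s1, s4, s6, s7}.
    r fails at s1, so Box r is false at s6.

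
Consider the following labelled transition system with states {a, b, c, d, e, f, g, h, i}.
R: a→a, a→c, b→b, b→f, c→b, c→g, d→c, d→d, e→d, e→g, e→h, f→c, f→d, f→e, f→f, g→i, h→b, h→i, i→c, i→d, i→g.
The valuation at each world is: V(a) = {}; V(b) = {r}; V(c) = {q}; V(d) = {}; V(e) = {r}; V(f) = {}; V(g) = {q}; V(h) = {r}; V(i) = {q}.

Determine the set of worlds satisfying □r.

Let φ = □r. Evaluate φ at each world:
  a (successors {a, c}): φ is false.
  b (successors {b, f}): φ is false.
  c (successors {b, g}): φ is false.
  d (successors {c, d}): φ is false.
  e (successors {d, g, h}): φ is false.
  f (successors {c, d, e, f}): φ is false.
  g (successors {i}): φ is false.
  h (successors {b, i}): φ is false.
  i (successors {c, d, g}): φ is false.
For instance, at e:
  At e: □r requires r at every successor {d, g, h}.
    r fails at d, so □r is false at e.
Satisfying worlds: none.

none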